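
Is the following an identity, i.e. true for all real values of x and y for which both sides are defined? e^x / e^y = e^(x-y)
Yes, this is an identity.

Claim: e^x / e^y = e^(x-y).
Reasoning: 1/e^y = e^(-y), so e^x / e^y = e^x · e^(-y) = e^(x + (-y)) = e^(x-y) by the product rule for exponents.
So the two sides agree for all real values of x and y for which both sides are defined.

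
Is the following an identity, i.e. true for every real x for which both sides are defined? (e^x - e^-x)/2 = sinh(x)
Claim: (e^x - e^-x)/2 = sinh(x).
Reasoning: This is exactly the definition of the hyperbolic sine: sinh(x) := (e^x - e^-x)/2.
So the two sides agree for every real x for which both sides are defined.

Conclusion: Yes, this is an identity.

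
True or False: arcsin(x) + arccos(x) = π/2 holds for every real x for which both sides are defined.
Claim: arcsin(x) + arccos(x) = π/2.
Reasoning: Both sides are defined for -1 ≤ x ≤ 1. Let θ = arcsin(x), so sin θ = x and θ ∈ [-π/2, π/2]. Then cos(π/2 - θ) = sin θ = x and π/2 - θ ∈ [0, π], which is exactly the range of arccos, so arccos(x) = π/2 - θ. Adding: arcsin(x) + arccos(x) = θ + (π/2 - θ) = π/2.
So the two sides agree for every real x for which both sides are defined.

Conclusion: True.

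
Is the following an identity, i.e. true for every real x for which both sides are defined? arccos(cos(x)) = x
No, this is NOT an identity.

Claim: arccos(cos(x)) = x.
Test a specific point where both sides are defined: x = -π/2.
LHS = arccos(cos(x)) ≈ 1.5708
RHS = x ≈ -1.5708
Since 1.5708 ≠ -1.5708, the equation fails at this point, so it cannot hold for every real x for which both sides are defined.
arccos only returns values in [0, π], so arccos(cos(x)) = x holds only for x in that interval, not for all real x.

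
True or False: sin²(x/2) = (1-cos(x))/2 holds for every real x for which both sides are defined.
Claim: sin²(x/2) = (1-cos(x))/2.
Reasoning: Use cos(2θ) = 1 - 2sin²θ with θ = x/2: cos(x) = 1 - 2sin²(x/2). Solving for sin²(x/2) gives (1 - cos(x))/2.
So the two sides agree for every real x for which both sides are defined.

Conclusion: True.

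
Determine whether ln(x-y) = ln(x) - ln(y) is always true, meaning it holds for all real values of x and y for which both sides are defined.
No, this is NOT an identity.

Claim: ln(x-y) = ln(x) - ln(y).
Test a specific point where both sides are defined: x = 4, y = 3/2.
LHS = ln(x-y) ≈ 0.9163
RHS = ln(x) - ln(y) ≈ 0.9808
Since 0.9163 ≠ 0.9808, the equation fails at this point, so it cannot hold for all real values of x and y for which both sides are defined.
ln(x) - ln(y) = ln(x/y), not ln(x-y).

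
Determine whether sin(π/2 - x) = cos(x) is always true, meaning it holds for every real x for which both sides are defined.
Yes, this is an identity.

Claim: sin(π/2 - x) = cos(x).
Reasoning: Use sin(u - v) = sin(u)cos(v) - cos(u)sin(v) with u = π/2, v = x: sin(π/2)cos(x) - cos(π/2)sin(x) = 1·cos(x) - 0·sin(x) = cos(x).
So the two sides agree for every real x for which both sides are defined.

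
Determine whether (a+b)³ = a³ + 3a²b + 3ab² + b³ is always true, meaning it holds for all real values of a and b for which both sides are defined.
Claim: (a+b)³ = a³ + 3a²b + 3ab² + b³.
Reasoning: (a+b)³ = (a+b)(a+b)² = (a+b)(a² + 2ab + b²) = a³ + 2a²b + ab² + a²b + 2ab² + b³ = a³ + 3a²b + 3ab² + b³.
So the two sides agree for all real values of a and b for which both sides are defined.

Conclusion: Yes, this is an identity.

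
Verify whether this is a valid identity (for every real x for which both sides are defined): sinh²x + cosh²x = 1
Claim: sinh²x + cosh²x = 1.
Test a specific point where both sides are defined: x = 3.
LHS = sinh²x + cosh²x ≈ 201.7156
RHS = 1 ≈ 1.0000
Since 201.7156 ≠ 1.0000, the equation fails at this point, so it cannot hold for every real x for which both sides are defined.
The correct hyperbolic identity is cosh²x - sinh²x = 1 (a difference); the sum sinh²x + cosh²x equals cosh(2x).

Conclusion: No, this is NOT an identity.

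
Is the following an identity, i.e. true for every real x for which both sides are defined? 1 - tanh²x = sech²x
Claim: 1 - tanh²x = sech²x.
Reasoning: Divide cosh²x - sinh²x = 1 through by cosh²x (never zero): 1 - tanh²x = 1/cosh²x = sech²x.
So the two sides agree for every real x for which both sides are defined.

Conclusion: Yes, this is an identity.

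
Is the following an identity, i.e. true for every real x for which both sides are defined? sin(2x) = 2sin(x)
Claim: sin(2x) = 2sin(x).
Test a specific point where both sides are defined: x = -π/6.
LHS = sin(2x) ≈ -0.8660
RHS = 2sin(x) ≈ -1.0000
Since -0.8660 ≠ -1.0000, the equation fails at this point, so it cannot hold for every real x for which both sides are defined.
The correct double-angle formula is sin(2x) = 2sin(x)cos(x).

Conclusion: No, this is NOT an identity.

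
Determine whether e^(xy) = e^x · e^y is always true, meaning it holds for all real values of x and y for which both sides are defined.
Claim: e^(xy) = e^x · e^y.
Test a specific point where both sides are defined: x = 1/2, y = -3.
LHS = e^(xy) ≈ 0.2231
RHS = e^x · e^y ≈ 0.0821
Since 0.2231 ≠ 0.0821, the equation fails at this point, so it cannot hold for all real values of x and y for which both sides are defined.
e^x · e^y = e^(x+y), not e^(xy).

Conclusion: No, this is NOT an identity.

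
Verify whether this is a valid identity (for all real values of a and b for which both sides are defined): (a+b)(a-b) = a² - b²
Claim: (a+b)(a-b) = a² - b².
Reasoning: Expand: (a+b)(a-b) = a² - ab + ba - b² = a² - b² (the cross terms cancel).
So the two sides agree for all real values of a and b for which both sides are defined.

Conclusion: Yes, this is an identity.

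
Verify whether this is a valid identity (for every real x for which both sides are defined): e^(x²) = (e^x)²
Claim: e^(x²) = (e^x)².
Test a specific point where both sides are defined: x = -2.
LHS = e^(x²) ≈ 54.5982
RHS = (e^x)² ≈ 0.0183
Since 54.5982 ≠ 0.0183, the equation fails at this point, so it cannot hold for every real x for which both sides are defined.
(e^x)² = e^(2x), and 2x ≠ x² in general.

Conclusion: No, this is NOT an identity.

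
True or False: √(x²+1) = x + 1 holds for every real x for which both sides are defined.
False.

Claim: √(x²+1) = x + 1.
Test a specific point where both sides are defined: x = 4.
LHS = √(x²+1) ≈ 4.1231
RHS = x + 1 ≈ 5.0000
Since 4.1231 ≠ 5.0000, the equation fails at this point, so it cannot hold for every real x for which both sides are defined.
(x+1)² = x² + 2x + 1 ≠ x² + 1 unless x = 0.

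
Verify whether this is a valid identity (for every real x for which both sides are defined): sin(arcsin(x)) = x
Yes, this is an identity.

Claim: sin(arcsin(x)) = x.
Reasoning: For -1 ≤ x ≤ 1 (where arcsin is defined), arcsin(x) is by definition an angle whose sine equals x. Taking the sine of that angle returns x. (Note the other order, arcsin(sin x) = x, is NOT an identity.)
So the two sides agree for every real x for which both sides are defined.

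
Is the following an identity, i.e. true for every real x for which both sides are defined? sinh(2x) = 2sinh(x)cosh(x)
Claim: sinh(2x) = 2sinh(x)cosh(x).
Reasoning: 2sinh(x)cosh(x) = 2 · (e^x - e^-x)/2 · (e^x + e^-x)/2 = (e^(2x) - e^(-2x))/2 = sinh(2x).
So the two sides agree for every real x for which both sides are defined.

Conclusion: Yes, this is an identity.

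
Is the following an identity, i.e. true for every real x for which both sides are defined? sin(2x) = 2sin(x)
Claim: sin(2x) = 2sin(x).
Test a specific point where both sides are defined: x = -π/4.
LHS = sin(2x) ≈ -1.0000
RHS = 2sin(x) ≈ -1.4142
Since -1.0000 ≠ -1.4142, the equation fails at this point, so it cannot hold for every real x for which both sides are defined.
The correct double-angle formula is sin(2x) = 2sin(x)cos(x).

Conclusion: No, this is NOT an identity.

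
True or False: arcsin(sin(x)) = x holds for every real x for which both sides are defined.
Claim: arcsin(sin(x)) = x.
Test a specific point where both sides are defined: x = π.
LHS = arcsin(sin(x)) ≈ 0.0000
RHS = x ≈ 3.1416
Since 0.0000 ≠ 3.1416, the equation fails at this point, so it cannot hold for every real x for which both sides are defined.
arcsin only returns values in [-π/2, π/2], so arcsin(sin(x)) = x holds only for x in that interval, not for all real x.

Conclusion: False.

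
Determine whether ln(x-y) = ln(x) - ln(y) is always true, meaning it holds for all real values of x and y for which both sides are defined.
Claim: ln(x-y) = ln(x) - ln(y).
Test a specific point where both sides are defined: x = 5, y = 2.
LHS = ln(x-y) ≈ 1.0986
RHS = ln(x) - ln(y) ≈ 0.9163
Since 1.0986 ≠ 0.9163, the equation fails at this point, so it cannot hold for all real values of x and y for which both sides are defined.
ln(x) - ln(y) = ln(x/y), not ln(x-y).

Conclusion: No, this is NOT an identity.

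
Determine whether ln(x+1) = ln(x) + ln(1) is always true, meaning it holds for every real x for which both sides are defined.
No, this is NOT an identity.

Claim: ln(x+1) = ln(x) + ln(1).
Test a specific point where both sides are defined: x = 1/2.
LHS = ln(x+1) ≈ 0.4055
RHS = ln(x) + ln(1) ≈ -0.6931
Since 0.4055 ≠ -0.6931, the equation fails at this point, so it cannot hold for every real x for which both sides are defined.
ln(1) = 0, so the right side is just ln(x), which differs from ln(x+1).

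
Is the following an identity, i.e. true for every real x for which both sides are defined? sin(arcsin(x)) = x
Claim: sin(arcsin(x)) = x.
Reasoning: For -1 ≤ x ≤ 1 (where arcsin is defined), arcsin(x) is by definition an angle whose sine equals x. Taking the sine of that angle returns x. (Note the other order, arcsin(sin x) = x, is NOT an identity.)
So the two sides agree for every real x for which both sides are defined.

Conclusion: Yes, this is an identity.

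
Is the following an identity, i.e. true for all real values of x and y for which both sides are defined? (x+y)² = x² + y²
No, this is NOT an identity.

Claim: (x+y)² = x² + y².
Test a specific point where both sides are defined: x = 1/2, y = 3.
LHS = (x+y)² ≈ 12.2500
RHS = x² + y² ≈ 9.2500
Since 12.2500 ≠ 9.2500, the equation fails at this point, so it cannot hold for all real values of x and y for which both sides are defined.
The correct expansion is (x+y)² = x² + 2xy + y²; the cross term 2xy is missing.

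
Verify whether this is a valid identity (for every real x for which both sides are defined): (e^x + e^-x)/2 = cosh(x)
Claim: (e^x + e^-x)/2 = cosh(x).
Reasoning: This is exactly the definition of the hyperbolic cosine: cosh(x) := (e^x + e^-x)/2.
So the two sides agree for every real x for which both sides are defined.

Conclusion: Yes, this is an identity.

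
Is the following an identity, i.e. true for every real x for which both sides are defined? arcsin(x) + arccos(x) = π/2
Yes, this is an identity.

Claim: arcsin(x) + arccos(x) = π/2.
Reasoning: Both sides are defined for -1 ≤ x ≤ 1. Let θ = arcsin(x), so sin θ = x and θ ∈ [-π/2, π/2]. Then cos(π/2 - θ) = sin θ = x and π/2 - θ ∈ [0, π], which is exactly the range of arccos, so arccos(x) = π/2 - θ. Adding: arcsin(x) + arccos(x) = θ + (π/2 - θ) = π/2.
So the two sides agree for every real x for which both sides are defined.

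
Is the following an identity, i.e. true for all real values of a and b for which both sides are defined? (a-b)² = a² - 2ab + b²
Yes, this is an identity.

Claim: (a-b)² = a² - 2ab + b².
Reasoning: Expand: (a-b)² = (a-b)(a-b) = a·a - a·b - b·a + b·b = a² - 2ab + b².
So the two sides agree for all real values of a and b for which both sides are defined.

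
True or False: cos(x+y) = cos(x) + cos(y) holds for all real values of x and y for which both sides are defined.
False.

Claim: cos(x+y) = cos(x) + cos(y).
Test a specific point where both sides are defined: x = -π/4, y = -π/2.
LHS = cos(x+y) ≈ -0.7071
RHS = cos(x) + cos(y) ≈ 0.7071
Since -0.7071 ≠ 0.7071, the equation fails at this point, so it cannot hold for all real values of x and y for which both sides are defined.
The correct expansion is cos(x+y) = cos(x)cos(y) - sin(x)sin(y); cosine is not additive.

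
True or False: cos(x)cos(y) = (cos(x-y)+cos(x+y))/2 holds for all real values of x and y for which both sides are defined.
Claim: cos(x)cos(y) = (cos(x-y)+cos(x+y))/2.
Reasoning: cos(x-y) = cos(x)cos(y) + sin(x)sin(y) and cos(x+y) = cos(x)cos(y) - sin(x)sin(y). Adding, cos(x-y) + cos(x+y) = 2cos(x)cos(y); divide by 2.
So the two sides agree for all real values of x and y for which both sides are defined.

Conclusion: True.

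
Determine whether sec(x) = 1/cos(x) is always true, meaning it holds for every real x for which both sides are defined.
Claim: sec(x) = 1/cos(x).
Reasoning: sec(x) is by definition the reciprocal of cos(x), wherever cos(x) ≠ 0.
So the two sides agree for every real x for which both sides are defined.

Conclusion: Yes, this is an identity.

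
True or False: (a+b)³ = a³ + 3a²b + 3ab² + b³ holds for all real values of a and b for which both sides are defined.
Claim: (a+b)³ = a³ + 3a²b + 3ab² + b³.
Reasoning: (a+b)³ = (a+b)(a+b)² = (a+b)(a² + 2ab + b²) = a³ + 2a²b + ab² + a²b + 2ab² + b³ = a³ + 3a²b + 3ab² + b³.
So the two sides agree for all real values of a and b for which both sides are defined.

Conclusion: True.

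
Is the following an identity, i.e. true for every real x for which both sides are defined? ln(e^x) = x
Claim: ln(e^x) = x.
Reasoning: ln is the inverse of the exponential: ln(e^x) asks for the exponent p with e^p = e^x, and since e^p is one-to-one that exponent is p = x.
So the two sides agree for every real x for which both sides are defined.

Conclusion: Yes, this is an identity.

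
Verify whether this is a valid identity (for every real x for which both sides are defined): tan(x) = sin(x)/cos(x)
Claim: tan(x) = sin(x)/cos(x).
Reasoning: For an angle x whose terminal point on the unit circle is (cos x, sin x), tan(x) is defined as the ratio (second coordinate)/(first coordinate) = sin(x)/cos(x), wherever cos(x) ≠ 0.
So the two sides agree for every real x for which both sides are defined.

Conclusion: Yes, this is an identity.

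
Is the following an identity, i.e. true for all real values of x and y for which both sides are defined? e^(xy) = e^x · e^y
Claim: e^(xy) = e^x · e^y.
Test a specific point where both sides are defined: x = 3/2, y = -1.
LHS = e^(xy) ≈ 0.2231
RHS = e^x · e^y ≈ 1.6487
Since 0.2231 ≠ 1.6487, the equation fails at this point, so it cannot hold for all real values of x and y for which both sides are defined.
e^x · e^y = e^(x+y), not e^(xy).

Conclusion: No, this is NOT an identity.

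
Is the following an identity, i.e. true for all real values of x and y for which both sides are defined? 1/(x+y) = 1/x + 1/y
No, this is NOT an identity.

Claim: 1/(x+y) = 1/x + 1/y.
Test a specific point where both sides are defined: x = -3, y = 5.
LHS = 1/(x+y) ≈ 0.5000
RHS = 1/x + 1/y ≈ -0.1333
Since 0.5000 ≠ -0.1333, the equation fails at this point, so it cannot hold for all real values of x and y for which both sides are defined.
1/x + 1/y = (x+y)/(xy), which is not 1/(x+y).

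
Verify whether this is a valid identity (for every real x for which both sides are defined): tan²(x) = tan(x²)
No, this is NOT an identity.

Claim: tan²(x) = tan(x²).
Test a specific point where both sides are defined: x = 2π/3.
LHS = tan²(x) ≈ 3.0000
RHS = tan(x²) ≈ 2.9590
Since 3.0000 ≠ 2.9590, the equation fails at this point, so it cannot hold for every real x for which both sides are defined.
tan²(x) means (tan x)², squaring the output; tan(x²) squares the input. These are different functions.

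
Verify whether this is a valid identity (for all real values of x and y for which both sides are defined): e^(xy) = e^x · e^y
No, this is NOT an identity.

Claim: e^(xy) = e^x · e^y.
Test a specific point where both sides are defined: x = 3/2, y = -1.
LHS = e^(xy) ≈ 0.2231
RHS = e^x · e^y ≈ 1.6487
Since 0.2231 ≠ 1.6487, the equation fails at this point, so it cannot hold for all real values of x and y for which both sides are defined.
e^x · e^y = e^(x+y), not e^(xy).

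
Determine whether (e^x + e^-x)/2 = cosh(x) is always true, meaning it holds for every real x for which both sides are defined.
Yes, this is an identity.

Claim: (e^x + e^-x)/2 = cosh(x).
Reasoning: This is exactly the definition of the hyperbolic cosine: cosh(x) := (e^x + e^-x)/2.
So the two sides agree for every real x for which both sides are defined.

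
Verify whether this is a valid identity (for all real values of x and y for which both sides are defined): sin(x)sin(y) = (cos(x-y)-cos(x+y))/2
Yes, this is an identity.

Claim: sin(x)sin(y) = (cos(x-y)-cos(x+y))/2.
Reasoning: cos(x-y) = cos(x)cos(y) + sin(x)sin(y) and cos(x+y) = cos(x)cos(y) - sin(x)sin(y). Subtracting, cos(x-y) - cos(x+y) = 2sin(x)sin(y); divide by 2.
So the two sides agree for all real values of x and y for which both sides are defined.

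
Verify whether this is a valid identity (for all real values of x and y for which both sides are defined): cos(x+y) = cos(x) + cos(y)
Claim: cos(x+y) = cos(x) + cos(y).
Test a specific point where both sides are defined: x = -π/3, y = 2π/3.
LHS = cos(x+y) ≈ 0.5000
RHS = cos(x) + cos(y) ≈ 0.0000
Since 0.5000 ≠ 0.0000, the equation fails at this point, so it cannot hold for all real values of x and y for which both sides are defined.
The correct expansion is cos(x+y) = cos(x)cos(y) - sin(x)sin(y); cosine is not additive.

Conclusion: No, this is NOT an identity.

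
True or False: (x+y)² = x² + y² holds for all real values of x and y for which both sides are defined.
False.

Claim: (x+y)² = x² + y².
Test a specific point where both sides are defined: x = -1, y = -3.
LHS = (x+y)² ≈ 16.0000
RHS = x² + y² ≈ 10.0000
Since 16.0000 ≠ 10.0000, the equation fails at this point, so it cannot hold for all real values of x and y for which both sides are defined.
The correct expansion is (x+y)² = x² + 2xy + y²; the cross term 2xy is missing.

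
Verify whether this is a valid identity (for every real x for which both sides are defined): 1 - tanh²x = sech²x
Claim: 1 - tanh²x = sech²x.
Reasoning: Divide cosh²x - sinh²x = 1 through by cosh²x (never zero): 1 - tanh²x = 1/cosh²x = sech²x.
So the two sides agree for every real x for which both sides are defined.

Conclusion: Yes, this is an identity.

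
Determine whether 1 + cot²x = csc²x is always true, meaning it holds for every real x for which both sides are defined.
Yes, this is an identity.

Claim: 1 + cot²x = csc²x.
Reasoning: Start from sin²x + cos²x = 1 and divide every term by sin²x (allowed wherever cot x and csc x are defined): 1 + cot²x = 1/sin²x = csc²x.
So the two sides agree for every real x for which both sides are defined.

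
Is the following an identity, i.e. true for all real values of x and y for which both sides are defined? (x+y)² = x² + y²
No, this is NOT an identity.

Claim: (x+y)² = x² + y².
Test a specific point where both sides are defined: x = -2, y = -3.
LHS = (x+y)² ≈ 25.0000
RHS = x² + y² ≈ 13.0000
Since 25.0000 ≠ 13.0000, the equation fails at this point, so it cannot hold for all real values of x and y for which both sides are defined.
The correct expansion is (x+y)² = x² + 2xy + y²; the cross term 2xy is missing.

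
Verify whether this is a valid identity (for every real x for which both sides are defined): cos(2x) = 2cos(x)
No, this is NOT an identity.

Claim: cos(2x) = 2cos(x).
Test a specific point where both sides are defined: x = π/2.
LHS = cos(2x) ≈ -1.0000
RHS = 2cos(x) ≈ 0.0000
Since -1.0000 ≠ 0.0000, the equation fails at this point, so it cannot hold for every real x for which both sides are defined.
The correct double-angle formula is cos(2x) = cos²x - sin²x.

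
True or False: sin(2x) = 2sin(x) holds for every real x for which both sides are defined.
False.

Claim: sin(2x) = 2sin(x).
Test a specific point where both sides are defined: x = π/4.
LHS = sin(2x) ≈ 1.0000
RHS = 2sin(x) ≈ 1.4142
Since 1.0000 ≠ 1.4142, the equation fails at this point, so it cannot hold for every real x for which both sides are defined.
The correct double-angle formula is sin(2x) = 2sin(x)cos(x).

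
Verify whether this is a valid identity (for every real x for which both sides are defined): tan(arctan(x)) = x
Yes, this is an identity.

Claim: tan(arctan(x)) = x.
Reasoning: For every real x, arctan(x) is by definition the angle in (-π/2, π/2) whose tangent equals x. Taking the tangent of that angle returns x.
So the two sides agree for every real x for which both sides are defined.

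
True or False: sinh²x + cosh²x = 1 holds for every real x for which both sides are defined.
Claim: sinh²x + cosh²x = 1.
Test a specific point where both sides are defined: x = 4.
LHS = sinh²x + cosh²x ≈ 1490.4792
RHS = 1 ≈ 1.0000
Since 1490.4792 ≠ 1.0000, the equation fails at this point, so it cannot hold for every real x for which both sides are defined.
The correct hyperbolic identity is cosh²x - sinh²x = 1 (a difference); the sum sinh²x + cosh²x equals cosh(2x).

Conclusion: False.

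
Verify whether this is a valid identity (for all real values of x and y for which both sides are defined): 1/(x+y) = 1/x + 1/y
No, this is NOT an identity.

Claim: 1/(x+y) = 1/x + 1/y.
Test a specific point where both sides are defined: x = 1/2, y = 1/2.
LHS = 1/(x+y) ≈ 1.0000
RHS = 1/x + 1/y ≈ 4.0000
Since 1.0000 ≠ 4.0000, the equation fails at this point, so it cannot hold for all real values of x and y for which both sides are defined.
1/x + 1/y = (x+y)/(xy), which is not 1/(x+y).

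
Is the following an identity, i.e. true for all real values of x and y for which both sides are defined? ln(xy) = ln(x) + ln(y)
Claim: ln(xy) = ln(x) + ln(y).
Reasoning: Both sides are simultaneously defined only when x, y > 0. Write x = e^p, y = e^q (p = ln x, q = ln y). Then xy = e^p · e^q = e^(p+q), so ln(xy) = p + q = ln(x) + ln(y).
So the two sides agree for all real values of x and y for which both sides are defined.

Conclusion: Yes, this is an identity.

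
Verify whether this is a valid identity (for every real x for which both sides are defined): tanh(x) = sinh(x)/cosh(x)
Claim: tanh(x) = sinh(x)/cosh(x).
Reasoning: tanh(x) is defined as sinh(x)/cosh(x) = (e^x - e^-x)/(e^x + e^-x); cosh(x) ≥ 1 is never zero, so this holds for every real x.
So the two sides agree for every real x for which both sides are defined.

Conclusion: Yes, this is an identity.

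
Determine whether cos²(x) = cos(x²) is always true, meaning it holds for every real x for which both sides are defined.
No, this is NOT an identity.

Claim: cos²(x) = cos(x²).
Test a specific point where both sides are defined: x = -π/4.
LHS = cos²(x) ≈ 0.5000
RHS = cos(x²) ≈ 0.8157
Since 0.5000 ≠ 0.8157, the equation fails at this point, so it cannot hold for every real x for which both sides are defined.
cos²(x) means (cos x)², squaring the output; cos(x²) squares the input. These are different functions.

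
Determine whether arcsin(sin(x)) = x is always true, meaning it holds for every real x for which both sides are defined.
Claim: arcsin(sin(x)) = x.
Test a specific point where both sides are defined: x = π.
LHS = arcsin(sin(x)) ≈ 0.0000
RHS = x ≈ 3.1416
Since 0.0000 ≠ 3.1416, the equation fails at this point, so it cannot hold for every real x for which both sides are defined.
arcsin only returns values in [-π/2, π/2], so arcsin(sin(x)) = x holds only for x in that interval, not for all real x.

Conclusion: No, this is NOT an identity.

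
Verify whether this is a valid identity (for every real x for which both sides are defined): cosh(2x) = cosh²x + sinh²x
Claim: cosh(2x) = cosh²x + sinh²x.
Reasoning: cosh²x = (e^(2x) + 2 + e^(-2x))/4 and sinh²x = (e^(2x) - 2 + e^(-2x))/4. Adding gives (2e^(2x) + 2e^(-2x))/4 = (e^(2x) + e^(-2x))/2 = cosh(2x).
So the two sides agree for every real x for which both sides are defined.

Conclusion: Yes, this is an identity.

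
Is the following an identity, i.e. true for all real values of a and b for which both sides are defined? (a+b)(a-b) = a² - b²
Claim: (a+b)(a-b) = a² - b².
Reasoning: Expand: (a+b)(a-b) = a² - ab + ba - b² = a² - b² (the cross terms cancel).
So the two sides agree for all real values of a and b for which both sides are defined.

Conclusion: Yes, this is an identity.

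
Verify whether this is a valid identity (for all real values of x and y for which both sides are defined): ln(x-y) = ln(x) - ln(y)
No, this is NOT an identity.

Claim: ln(x-y) = ln(x) - ln(y).
Test a specific point where both sides are defined: x = 2, y = 1.
LHS = ln(x-y) ≈ 0.0000
RHS = ln(x) - ln(y) ≈ 0.6931
Since 0.0000 ≠ 0.6931, the equation fails at this point, so it cannot hold for all real values of x and y for which both sides are defined.
ln(x) - ln(y) = ln(x/y), not ln(x-y).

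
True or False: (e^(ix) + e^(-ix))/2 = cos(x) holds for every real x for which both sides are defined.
True.

Claim: (e^(ix) + e^(-ix))/2 = cos(x).
Reasoning: By Euler's formula e^(ix) = cos(x) + i·sin(x) and e^(-ix) = cos(x) - i·sin(x). Adding cancels the sine terms: e^(ix) + e^(-ix) = 2cos(x); divide by 2.
So the two sides agree for every real x for which both sides are defined.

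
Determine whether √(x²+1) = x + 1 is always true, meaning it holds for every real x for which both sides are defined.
No, this is NOT an identity.

Claim: √(x²+1) = x + 1.
Test a specific point where both sides are defined: x = 1.
LHS = √(x²+1) ≈ 1.4142
RHS = x + 1 ≈ 2.0000
Since 1.4142 ≠ 2.0000, the equation fails at this point, so it cannot hold for every real x for which both sides are defined.
(x+1)² = x² + 2x + 1 ≠ x² + 1 unless x = 0.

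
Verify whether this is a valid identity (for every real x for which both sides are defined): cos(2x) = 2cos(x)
Claim: cos(2x) = 2cos(x).
Test a specific point where both sides are defined: x = π/4.
LHS = cos(2x) ≈ 0.0000
RHS = 2cos(x) ≈ 1.4142
Since 0.0000 ≠ 1.4142, the equation fails at this point, so it cannot hold for every real x for which both sides are defined.
The correct double-angle formula is cos(2x) = cos²x - sin²x.

Conclusion: No, this is NOT an identity.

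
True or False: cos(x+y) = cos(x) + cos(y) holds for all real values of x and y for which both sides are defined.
False.

Claim: cos(x+y) = cos(x) + cos(y).
Test a specific point where both sides are defined: x = π/4, y = π/3.
LHS = cos(x+y) ≈ -0.2588
RHS = cos(x) + cos(y) ≈ 1.2071
Since -0.2588 ≠ 1.2071, the equation fails at this point, so it cannot hold for all real values of x and y for which both sides are defined.
The correct expansion is cos(x+y) = cos(x)cos(y) - sin(x)sin(y); cosine is not additive.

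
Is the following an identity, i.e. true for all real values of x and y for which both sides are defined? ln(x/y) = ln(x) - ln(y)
Yes, this is an identity.

Claim: ln(x/y) = ln(x) - ln(y).
Reasoning: Both sides are simultaneously defined only when x, y > 0. Write x = e^p, y = e^q. Then x/y = e^(p-q), so ln(x/y) = p - q = ln(x) - ln(y).
So the two sides agree for all real values of x and y for which both sides are defined.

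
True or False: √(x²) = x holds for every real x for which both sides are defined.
Claim: √(x²) = x.
Test a specific point where both sides are defined: x = -3.
LHS = √(x²) ≈ 3.0000
RHS = x ≈ -3.0000
Since 3.0000 ≠ -3.0000, the equation fails at this point, so it cannot hold for every real x for which both sides are defined.
√(x²) = |x|, which differs from x whenever x < 0 (both sides are defined for every real x).

Conclusion: False.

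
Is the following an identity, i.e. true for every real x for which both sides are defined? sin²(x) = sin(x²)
No, this is NOT an identity.

Claim: sin²(x) = sin(x²).
Test a specific point where both sides are defined: x = π/2.
LHS = sin²(x) ≈ 1.0000
RHS = sin(x²) ≈ 0.6243
Since 1.0000 ≠ 0.6243, the equation fails at this point, so it cannot hold for every real x for which both sides are defined.
sin²(x) means (sin x)², squaring the output; sin(x²) squares the input. These are different functions.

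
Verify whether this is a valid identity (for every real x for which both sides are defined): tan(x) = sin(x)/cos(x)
Yes, this is an identity.

Claim: tan(x) = sin(x)/cos(x).
Reasoning: For an angle x whose terminal point on the unit circle is (cos x, sin x), tan(x) is defined as the ratio (second coordinate)/(first coordinate) = sin(x)/cos(x), wherever cos(x) ≠ 0.
So the two sides agree for every real x for which both sides are defined.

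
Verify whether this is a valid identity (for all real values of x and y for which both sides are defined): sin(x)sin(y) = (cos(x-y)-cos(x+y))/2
Yes, this is an identity.

Claim: sin(x)sin(y) = (cos(x-y)-cos(x+y))/2.
Reasoning: cos(x-y) = cos(x)cos(y) + sin(x)sin(y) and cos(x+y) = cos(x)cos(y) - sin(x)sin(y). Subtracting, cos(x-y) - cos(x+y) = 2sin(x)sin(y); divide by 2.
So the two sides agree for all real values of x and y for which both sides are defined.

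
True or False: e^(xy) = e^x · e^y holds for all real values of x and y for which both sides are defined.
Claim: e^(xy) = e^x · e^y.
Test a specific point where both sides are defined: x = -2, y = -1.
LHS = e^(xy) ≈ 7.3891
RHS = e^x · e^y ≈ 0.0498
Since 7.3891 ≠ 0.0498, the equation fails at this point, so it cannot hold for all real values of x and y for which both sides are defined.
e^x · e^y = e^(x+y), not e^(xy).

Conclusion: False.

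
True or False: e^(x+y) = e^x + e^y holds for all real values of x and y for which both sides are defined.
False.

Claim: e^(x+y) = e^x + e^y.
Test a specific point where both sides are defined: x = 1, y = 1.
LHS = e^(x+y) ≈ 7.3891
RHS = e^x + e^y ≈ 5.4366
Since 7.3891 ≠ 5.4366, the equation fails at this point, so it cannot hold for all real values of x and y for which both sides are defined.
The correct rule is e^(x+y) = e^x · e^y (a product, not a sum).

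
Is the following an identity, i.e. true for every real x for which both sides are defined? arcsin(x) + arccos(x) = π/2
Claim: arcsin(x) + arccos(x) = π/2.
Reasoning: Both sides are defined for -1 ≤ x ≤ 1. Let θ = arcsin(x), so sin θ = x and θ ∈ [-π/2, π/2]. Then cos(π/2 - θ) = sin θ = x and π/2 - θ ∈ [0, π], which is exactly the range of arccos, so arccos(x) = π/2 - θ. Adding: arcsin(x) + arccos(x) = θ + (π/2 - θ) = π/2.
So the two sides agree for every real x for which both sides are defined.

Conclusion: Yes, this is an identity.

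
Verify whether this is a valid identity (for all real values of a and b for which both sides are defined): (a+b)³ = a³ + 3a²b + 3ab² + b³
Claim: (a+b)³ = a³ + 3a²b + 3ab² + b³.
Reasoning: (a+b)³ = (a+b)(a+b)² = (a+b)(a² + 2ab + b²) = a³ + 2a²b + ab² + a²b + 2ab² + b³ = a³ + 3a²b + 3ab² + b³.
So the two sides agree for all real values of a and b for which both sides are defined.

Conclusion: Yes, this is an identity.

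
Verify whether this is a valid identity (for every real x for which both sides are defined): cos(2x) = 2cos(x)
Claim: cos(2x) = 2cos(x).
Test a specific point where both sides are defined: x = π/3.
LHS = cos(2x) ≈ -0.5000
RHS = 2cos(x) ≈ 1.0000
Since -0.5000 ≠ 1.0000, the equation fails at this point, so it cannot hold for every real x for which both sides are defined.
The correct double-angle formula is cos(2x) = cos²x - sin²x.

Conclusion: No, this is NOT an identity.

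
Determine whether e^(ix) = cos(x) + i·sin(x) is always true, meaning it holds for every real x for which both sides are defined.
Claim: e^(ix) = cos(x) + i·sin(x).
Reasoning: Euler's formula. Expand e^(ix) = Σ (ix)^k / k!. Since i² = -1, the even-k terms are Σ (-1)^m x^(2m)/(2m)! = cos(x) and the odd-k terms are i · Σ (-1)^m x^(2m+1)/(2m+1)! = i·sin(x).
So the two sides agree for every real x for which both sides are defined.

Conclusion: Yes, this is an identity.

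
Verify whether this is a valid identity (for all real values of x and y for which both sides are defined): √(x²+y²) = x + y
Claim: √(x²+y²) = x + y.
Test a specific point where both sides are defined: x = 3, y = 4.
LHS = √(x²+y²) ≈ 5.0000
RHS = x + y ≈ 7.0000
Since 5.0000 ≠ 7.0000, the equation fails at this point, so it cannot hold for all real values of x and y for which both sides are defined.
(x+y)² = x² + 2xy + y², not x² + y², so the square root does not split this way.

Conclusion: No, this is NOT an identity.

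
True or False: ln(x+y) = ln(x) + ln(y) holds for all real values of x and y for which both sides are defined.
Claim: ln(x+y) = ln(x) + ln(y).
Test a specific point where both sides are defined: x = 5, y = 1/2.
LHS = ln(x+y) ≈ 1.7047
RHS = ln(x) + ln(y) ≈ 0.9163
Since 1.7047 ≠ 0.9163, the equation fails at this point, so it cannot hold for all real values of x and y for which both sides are defined.
ln(x) + ln(y) = ln(xy), not ln(x+y).

Conclusion: False.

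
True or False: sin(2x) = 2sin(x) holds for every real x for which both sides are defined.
False.

Claim: sin(2x) = 2sin(x).
Test a specific point where both sides are defined: x = -π/4.
LHS = sin(2x) ≈ -1.0000
RHS = 2sin(x) ≈ -1.4142
Since -1.0000 ≠ -1.4142, the equation fails at this point, so it cannot hold for every real x for which both sides are defined.
The correct double-angle formula is sin(2x) = 2sin(x)cos(x).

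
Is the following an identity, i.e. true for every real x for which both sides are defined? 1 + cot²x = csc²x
Claim: 1 + cot²x = csc²x.
Reasoning: Start from sin²x + cos²x = 1 and divide every term by sin²x (allowed wherever cot x and csc x are defined): 1 + cot²x = 1/sin²x = csc²x.
So the two sides agree for every real x for which both sides are defined.

Conclusion: Yes, this is an identity.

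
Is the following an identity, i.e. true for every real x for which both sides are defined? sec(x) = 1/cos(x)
Claim: sec(x) = 1/cos(x).
Reasoning: sec(x) is by definition the reciprocal of cos(x), wherever cos(x) ≠ 0.
So the two sides agree for every real x for which both sides are defined.

Conclusion: Yes, this is an identity.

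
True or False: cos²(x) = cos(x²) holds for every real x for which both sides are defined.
False.

Claim: cos²(x) = cos(x²).
Test a specific point where both sides are defined: x = -π/6.
LHS = cos²(x) ≈ 0.7500
RHS = cos(x²) ≈ 0.9627
Since 0.7500 ≠ 0.9627, the equation fails at this point, so it cannot hold for every real x for which both sides are defined.
cos²(x) means (cos x)², squaring the output; cos(x²) squares the input. These are different functions.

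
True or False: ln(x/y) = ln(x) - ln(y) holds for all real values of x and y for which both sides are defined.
True.

Claim: ln(x/y) = ln(x) - ln(y).
Reasoning: Both sides are simultaneously defined only when x, y > 0. Write x = e^p, y = e^q. Then x/y = e^(p-q), so ln(x/y) = p - q = ln(x) - ln(y).
So the two sides agree for all real values of x and y for which both sides are defined.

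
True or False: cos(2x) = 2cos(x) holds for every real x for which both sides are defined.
False.

Claim: cos(2x) = 2cos(x).
Test a specific point where both sides are defined: x = -π/3.
LHS = cos(2x) ≈ -0.5000
RHS = 2cos(x) ≈ 1.0000
Since -0.5000 ≠ 1.0000, the equation fails at this point, so it cannot hold for every real x for which both sides are defined.
The correct double-angle formula is cos(2x) = cos²x - sin²x.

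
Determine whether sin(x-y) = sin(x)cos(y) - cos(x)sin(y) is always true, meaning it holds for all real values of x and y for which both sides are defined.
Claim: sin(x-y) = sin(x)cos(y) - cos(x)sin(y).
Reasoning: Replace y by -y in sin(x+y) = sin(x)cos(y) + cos(x)sin(y) and use cos(-y) = cos(y), sin(-y) = -sin(y): sin(x-y) = sin(x)cos(y) - cos(x)sin(y).
So the two sides agree for all real values of x and y for which both sides are defined.

Conclusion: Yes, this is an identity.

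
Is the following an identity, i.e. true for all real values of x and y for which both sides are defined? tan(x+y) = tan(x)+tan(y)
Claim: tan(x+y) = tan(x)+tan(y).
Test a specific point where both sides are defined: x = 2π/3, y = π/6.
LHS = tan(x+y) ≈ -0.5774
RHS = tan(x)+tan(y) ≈ -1.1547
Since -0.5774 ≠ -1.1547, the equation fails at this point, so it cannot hold for all real values of x and y for which both sides are defined.
The correct formula is tan(x+y) = (tan(x) + tan(y))/(1 - tan(x)tan(y)).

Conclusion: No, this is NOT an identity.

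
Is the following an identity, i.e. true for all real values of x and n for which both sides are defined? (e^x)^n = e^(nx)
Yes, this is an identity.

Claim: (e^x)^n = e^(nx).
Reasoning: e^x is a positive real number, and for a positive base B and real exponent n, B^n = e^(n·ln B). With B = e^x, ln B = x, so (e^x)^n = e^(n·x).
So the two sides agree for all real values of x and n for which both sides are defined.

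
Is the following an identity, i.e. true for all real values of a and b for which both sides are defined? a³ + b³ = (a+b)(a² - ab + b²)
Yes, this is an identity.

Claim: a³ + b³ = (a+b)(a² - ab + b²).
Reasoning: Expand the right side: (a+b)(a² - ab + b²) = a³ - a²b + ab² + a²b - ab² + b³ = a³ + b³ (the middle terms cancel in pairs).
So the two sides agree for all real values of a and b for which both sides are defined.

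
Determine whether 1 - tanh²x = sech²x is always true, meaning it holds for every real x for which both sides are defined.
Yes, this is an identity.

Claim: 1 - tanh²x = sech²x.
Reasoning: Divide cosh²x - sinh²x = 1 through by cosh²x (never zero): 1 - tanh²x = 1/cosh²x = sech²x.
So the two sides agree for every real x for which both sides are defined.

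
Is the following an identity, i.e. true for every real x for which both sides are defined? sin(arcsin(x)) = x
Claim: sin(arcsin(x)) = x.
Reasoning: For -1 ≤ x ≤ 1 (where arcsin is defined), arcsin(x) is by definition an angle whose sine equals x. Taking the sine of that angle returns x. (Note the other order, arcsin(sin x) = x, is NOT an identity.)
So the two sides agree for every real x for which both sides are defined.

Conclusion: Yes, this is an identity.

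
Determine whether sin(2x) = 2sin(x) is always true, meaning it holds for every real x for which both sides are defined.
No, this is NOT an identity.

Claim: sin(2x) = 2sin(x).
Test a specific point where both sides are defined: x = 2π/3.
LHS = sin(2x) ≈ -0.8660
RHS = 2sin(x) ≈ 1.7321
Since -0.8660 ≠ 1.7321, the equation fails at this point, so it cannot hold for every real x for which both sides are defined.
The correct double-angle formula is sin(2x) = 2sin(x)cos(x).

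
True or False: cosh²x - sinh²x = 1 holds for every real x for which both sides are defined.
True.

Claim: cosh²x - sinh²x = 1.
Reasoning: With cosh(x) = (e^x + e^-x)/2 and sinh(x) = (e^x - e^-x)/2: cosh²x = (e^(2x) + 2 + e^(-2x))/4 and sinh²x = (e^(2x) - 2 + e^(-2x))/4. Subtracting leaves 4/4 = 1.
So the two sides agree for every real x for which both sides are defined.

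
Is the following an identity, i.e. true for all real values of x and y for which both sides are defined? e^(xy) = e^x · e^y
Claim: e^(xy) = e^x · e^y.
Test a specific point where both sides are defined: x = -2, y = 1.
LHS = e^(xy) ≈ 0.1353
RHS = e^x · e^y ≈ 0.3679
Since 0.1353 ≠ 0.3679, the equation fails at this point, so it cannot hold for all real values of x and y for which both sides are defined.
e^x · e^y = e^(x+y), not e^(xy).

Conclusion: No, this is NOT an identity.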